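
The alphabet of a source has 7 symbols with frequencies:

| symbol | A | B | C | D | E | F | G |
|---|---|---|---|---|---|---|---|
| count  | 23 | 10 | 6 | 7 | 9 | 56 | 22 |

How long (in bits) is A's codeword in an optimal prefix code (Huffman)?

Repeatedly merge the two smallest:
C(6) + D(7) → 13
E(9) + B(10) → 19
13 + 19 → 32
G(22) + A(23) → 45
32 + 45 → 77
F(56) + 77 → 133
A sits 3 levels below the root, so its codeword is 3 bits.

3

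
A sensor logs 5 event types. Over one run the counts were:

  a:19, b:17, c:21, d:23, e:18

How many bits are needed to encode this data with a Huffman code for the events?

Merge the two smallest weights repeatedly:
merge b(17) and e(18): 35
merge a(19) and c(21): 40
merge d(23) and 35: 58
merge 40 and 58: 98
Total encoded bits = sum of merged weights = 35 + 40 + 58 + 98 = 231.

231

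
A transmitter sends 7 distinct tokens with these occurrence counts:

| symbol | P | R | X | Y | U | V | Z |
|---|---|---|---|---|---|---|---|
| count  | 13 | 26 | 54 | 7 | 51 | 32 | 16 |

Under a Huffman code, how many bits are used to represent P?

Build the tree from the bottom:
combine Y(7), P(13) → 20
combine Z(16), 20 → 36
combine R(26), V(32) → 58
combine 36, U(51) → 87
combine X(54), 58 → 112
combine 87, 112 → 199
The subtree containing P is merged 4 times, so code length = 4.

4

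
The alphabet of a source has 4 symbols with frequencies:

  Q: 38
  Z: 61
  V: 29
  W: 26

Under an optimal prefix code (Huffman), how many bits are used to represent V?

Huffman merges, smallest pair first:
W(26) + V(29) → 55
Q(38) + 55 → 93
Z(61) + 93 → 154
The subtree containing V is merged 3 times, so code length = 3.

3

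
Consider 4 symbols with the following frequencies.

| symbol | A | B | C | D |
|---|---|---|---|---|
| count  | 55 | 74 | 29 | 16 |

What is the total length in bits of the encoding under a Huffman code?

Merge the two smallest weights repeatedly:
merge D(16) and C(29): 45
merge 45 and A(55): 100
merge B(74) and 100: 174
Each symbol's bit-cost is frequency × depth; summing gives 319 bits (equivalently 45 + 100 + 174).

319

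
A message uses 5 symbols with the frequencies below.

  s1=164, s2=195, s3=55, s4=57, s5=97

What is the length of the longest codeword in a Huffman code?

Merge the two lowest-weight nodes at each step:
merge s3(55) and s4(57): 112
merge s5(97) and 112: 209
merge s1(164) and s2(195): 359
merge 209 and 359: 568
The rarest symbols sit at the bottom; the longest codeword is 3 bits.

3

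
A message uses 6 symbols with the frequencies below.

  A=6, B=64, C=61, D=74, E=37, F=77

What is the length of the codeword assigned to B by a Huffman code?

Repeatedly merge the two smallest:
combine A(6), E(37) → 43
combine 43, C(61) → 104
combine B(64), D(74) → 138
combine F(77), 104 → 181
combine 138, 181 → 319
B sits 2 levels below the root, so its codeword is 2 bits.

2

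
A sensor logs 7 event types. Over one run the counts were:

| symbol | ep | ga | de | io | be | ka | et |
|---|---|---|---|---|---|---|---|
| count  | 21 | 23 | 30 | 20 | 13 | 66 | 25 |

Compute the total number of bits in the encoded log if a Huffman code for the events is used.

528

Greedily combine the two least-frequent nodes:
be(13) + io(20) → 33
ep(21) + ga(23) → 44
et(25) + de(30) → 55
33 + 44 → 77
55 + ka(66) → 121
77 + 121 → 198
Each symbol's bit-cost is frequency × depth; summing gives 528 bits (equivalently 33 + 44 + 55 + 77 + 121 + 198).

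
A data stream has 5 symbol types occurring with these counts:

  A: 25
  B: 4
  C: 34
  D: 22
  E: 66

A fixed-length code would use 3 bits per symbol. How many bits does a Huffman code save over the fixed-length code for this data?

140

Fixed-length: 3 bits × 151 symbols = 453 bits.
Huffman merges:
merge B(4) and D(22): 26
merge A(25) and 26: 51
merge C(34) and 51: 85
merge E(66) and 85: 151
Huffman total = 26 + 51 + 85 + 151 = 313 bits.
Saving = 453 − 313 = 140 bits.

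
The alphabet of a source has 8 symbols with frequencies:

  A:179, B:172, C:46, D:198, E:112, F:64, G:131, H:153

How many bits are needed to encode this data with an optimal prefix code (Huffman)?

3077

Greedily combine the two least-frequent nodes:
C(46) + F(64) → 110
110 + E(112) → 222
G(131) + H(153) → 284
B(172) + A(179) → 351
D(198) + 222 → 420
284 + 351 → 635
420 + 635 → 1055
Each symbol's bit-cost is frequency × depth; summing gives 3077 bits (equivalently 110 + 222 + 284 + 351 + 420 + 635 + 1055).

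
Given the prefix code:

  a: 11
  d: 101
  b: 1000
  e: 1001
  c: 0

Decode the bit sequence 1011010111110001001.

Read left to right; each codeword is recognised as soon as it completes (prefix code):
  101→d | 101→d | 0→c | 11→a | 11→a | 1000→b | 1001→e
Decoded message: ddcaabe

ddcaabe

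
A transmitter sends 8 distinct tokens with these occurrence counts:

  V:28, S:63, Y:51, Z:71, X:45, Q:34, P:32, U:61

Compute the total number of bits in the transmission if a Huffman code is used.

Greedily combine the two least-frequent nodes:
combine V(28), P(32) → 60
combine Q(34), X(45) → 79
combine Y(51), 60 → 111
combine U(61), S(63) → 124
combine Z(71), 79 → 150
combine 111, 124 → 235
combine 150, 235 → 385
Each symbol's bit-cost is frequency × depth; summing gives 1144 bits (equivalently 60 + 79 + 111 + 124 + 150 + 235 + 385).

1144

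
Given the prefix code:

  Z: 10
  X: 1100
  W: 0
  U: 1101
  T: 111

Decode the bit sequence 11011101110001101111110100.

Read left to right; each codeword is recognised as soon as it completes (prefix code):
  1101→U | 1101→U | 1100→X | 0→W | 1101→U | 111→T | 1101→U | 0→W | 0→W
Decoded message: UUXWUTUWW

UUXWUTUWW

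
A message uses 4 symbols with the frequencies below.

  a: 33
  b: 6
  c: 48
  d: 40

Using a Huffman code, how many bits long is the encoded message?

245

Build the Huffman tree bottom-up:
merge b(6) and a(33): 39
merge 39 and d(40): 79
merge c(48) and 79: 127
Total encoded bits = sum of merged weights = 39 + 79 + 127 = 245.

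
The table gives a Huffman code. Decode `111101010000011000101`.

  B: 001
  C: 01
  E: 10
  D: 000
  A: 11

Read left to right; each codeword is recognised as soon as it completes (prefix code):
  11→A | 11→A | 01→C | 01→C | 000→D | 001→B | 10→E | 001→B | 01→C
Decoded message: AACCDBEBC

AACCDBEBC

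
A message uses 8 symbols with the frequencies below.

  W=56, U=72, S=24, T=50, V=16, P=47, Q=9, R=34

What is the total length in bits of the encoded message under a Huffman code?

Merge the two smallest weights repeatedly:
Q(9) + V(16) → 25
S(24) + 25 → 49
R(34) + P(47) → 81
49 + T(50) → 99
W(56) + U(72) → 128
81 + 99 → 180
128 + 180 → 308
The encoded length is the sum of every internal node's weight: 25 + 49 + 81 + 99 + 128 + 180 + 308 = 870 bits.

870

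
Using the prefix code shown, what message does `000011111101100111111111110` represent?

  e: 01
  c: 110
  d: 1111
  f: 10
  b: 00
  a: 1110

bbdcceddc

Read left to right; each codeword is recognised as soon as it completes (prefix code):
  00→b | 00→b | 1111→d | 110→c | 110→c | 01→e | 1111→d | 1111→d | 110→c
Decoded message: bbdcceddc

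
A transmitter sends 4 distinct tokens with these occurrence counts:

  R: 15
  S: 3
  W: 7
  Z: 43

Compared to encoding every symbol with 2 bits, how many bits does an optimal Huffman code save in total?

33

Fixed-length: 2 bits × 68 symbols = 136 bits.
Huffman merges:
combine S(3), W(7) → 10
combine 10, R(15) → 25
combine 25, Z(43) → 68
Huffman total = 10 + 25 + 68 = 103 bits.
Saving = 136 − 103 = 33 bits.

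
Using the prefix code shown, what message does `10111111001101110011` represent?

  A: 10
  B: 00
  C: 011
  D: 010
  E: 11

AEEEBECAC

Read left to right; each codeword is recognised as soon as it completes (prefix code):
  10→A | 11→E | 11→E | 11→E | 00→B | 11→E | 011→C | 10→A | 011→C
Decoded message: AEEEBECAC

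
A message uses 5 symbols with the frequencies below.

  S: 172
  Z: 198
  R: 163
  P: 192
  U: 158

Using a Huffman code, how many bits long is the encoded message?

Greedily combine the two least-frequent nodes:
U(158) + R(163) → 321
S(172) + P(192) → 364
Z(198) + 321 → 519
364 + 519 → 883
The encoded length is the sum of every internal node's weight: 321 + 364 + 519 + 883 = 2087 bits.

2087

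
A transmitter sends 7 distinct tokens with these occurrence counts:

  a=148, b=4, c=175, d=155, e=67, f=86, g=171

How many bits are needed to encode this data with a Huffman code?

2143

Greedily combine the two least-frequent nodes:
combine b(4), e(67) → 71
combine 71, f(86) → 157
combine a(148), d(155) → 303
combine 157, g(171) → 328
combine c(175), 303 → 478
combine 328, 478 → 806
Each symbol's bit-cost is frequency × depth; summing gives 2143 bits (equivalently 71 + 157 + 303 + 328 + 478 + 806).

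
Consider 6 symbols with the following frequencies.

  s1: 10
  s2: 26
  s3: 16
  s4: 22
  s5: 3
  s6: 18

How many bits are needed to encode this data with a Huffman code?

Merge the two smallest weights repeatedly:
s5(3) + s1(10) → 13
13 + s3(16) → 29
s6(18) + s4(22) → 40
s2(26) + 29 → 55
40 + 55 → 95
The encoded length is the sum of every internal node's weight: 13 + 29 + 40 + 55 + 95 = 232 bits.

232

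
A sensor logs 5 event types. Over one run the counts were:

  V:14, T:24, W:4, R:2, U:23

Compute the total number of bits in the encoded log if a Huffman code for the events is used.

136

Build the Huffman tree bottom-up:
R(2) + W(4) → 6
6 + V(14) → 20
20 + U(23) → 43
T(24) + 43 → 67
Each symbol's bit-cost is frequency × depth; summing gives 136 bits (equivalently 6 + 20 + 43 + 67).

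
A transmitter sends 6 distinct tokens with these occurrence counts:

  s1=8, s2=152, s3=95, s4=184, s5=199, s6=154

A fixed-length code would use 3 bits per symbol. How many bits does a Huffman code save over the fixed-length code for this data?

Fixed-length: 3 bits × 792 symbols = 2376 bits.
Huffman merges:
combine s1(8), s3(95) → 103
combine 103, s2(152) → 255
combine s6(154), s4(184) → 338
combine s5(199), 255 → 454
combine 338, 454 → 792
Huffman total = 103 + 255 + 338 + 454 + 792 = 1942 bits.
Saving = 2376 − 1942 = 434 bits.

434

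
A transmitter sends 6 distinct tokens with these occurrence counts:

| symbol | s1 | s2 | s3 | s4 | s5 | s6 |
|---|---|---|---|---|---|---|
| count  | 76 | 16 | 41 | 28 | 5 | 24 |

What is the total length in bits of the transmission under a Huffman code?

439

Merge the two smallest weights repeatedly:
combine s5(5), s2(16) → 21
combine 21, s6(24) → 45
combine s4(28), s3(41) → 69
combine 45, 69 → 114
combine s1(76), 114 → 190
Total encoded bits = sum of merged weights = 21 + 45 + 69 + 114 + 190 = 439.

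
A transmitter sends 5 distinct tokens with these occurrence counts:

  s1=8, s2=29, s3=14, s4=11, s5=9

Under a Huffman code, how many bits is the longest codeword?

3

Merge the two lowest-weight nodes at each step:
s1(8) + s5(9) → 17
s4(11) + s3(14) → 25
17 + 25 → 42
s2(29) + 42 → 71
The rarest symbols sit at the bottom; the longest codeword is 3 bits.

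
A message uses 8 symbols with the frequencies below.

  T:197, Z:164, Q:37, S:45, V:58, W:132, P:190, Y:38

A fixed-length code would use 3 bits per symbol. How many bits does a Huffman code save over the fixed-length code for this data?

Fixed-length: 3 bits × 861 symbols = 2583 bits.
Huffman merges:
combine Q(37), Y(38) → 75
combine S(45), V(58) → 103
combine 75, 103 → 178
combine W(132), Z(164) → 296
combine 178, P(190) → 368
combine T(197), 296 → 493
combine 368, 493 → 861
Huffman total = 75 + 103 + 178 + 296 + 368 + 493 + 861 = 2374 bits.
Saving = 2583 − 2374 = 209 bits.

209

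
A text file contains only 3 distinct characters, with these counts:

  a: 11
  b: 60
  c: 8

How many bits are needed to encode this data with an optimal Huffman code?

Build the Huffman tree bottom-up:
combine c(8), a(11) → 19
combine 19, b(60) → 79
Total encoded bits = sum of merged weights = 19 + 79 = 98.

98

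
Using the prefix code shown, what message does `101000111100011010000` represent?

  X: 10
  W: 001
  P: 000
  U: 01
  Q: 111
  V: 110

Read left to right; each codeword is recognised as soon as it completes (prefix code):
  10→X | 10→X | 001→W | 111→Q | 000→P | 110→V | 10→X | 000→P
Decoded message: XXWQPVXP

XXWQPVXP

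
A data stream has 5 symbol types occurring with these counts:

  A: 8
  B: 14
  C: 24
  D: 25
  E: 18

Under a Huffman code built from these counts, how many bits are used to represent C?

2

Huffman merges, smallest pair first:
merge A(8) and B(14): 22
merge E(18) and 22: 40
merge C(24) and D(25): 49
merge 40 and 49: 89
The subtree containing C is merged 2 times, so code length = 2.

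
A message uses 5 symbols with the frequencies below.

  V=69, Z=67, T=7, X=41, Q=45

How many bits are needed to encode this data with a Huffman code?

506

Greedily combine the two least-frequent nodes:
T(7) + X(41) → 48
Q(45) + 48 → 93
Z(67) + V(69) → 136
93 + 136 → 229
Total encoded bits = sum of merged weights = 48 + 93 + 136 + 229 = 506.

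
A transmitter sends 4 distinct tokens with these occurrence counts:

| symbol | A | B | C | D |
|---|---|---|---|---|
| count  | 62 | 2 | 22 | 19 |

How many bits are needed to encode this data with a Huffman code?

Merge the two smallest weights repeatedly:
B(2) + D(19) → 21
21 + C(22) → 43
43 + A(62) → 105
Each symbol's bit-cost is frequency × depth; summing gives 169 bits (equivalently 21 + 43 + 105).

169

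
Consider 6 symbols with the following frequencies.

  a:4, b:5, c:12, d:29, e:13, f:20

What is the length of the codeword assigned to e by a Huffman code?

2

Build the tree from the bottom:
combine a(4), b(5) → 9
combine 9, c(12) → 21
combine e(13), f(20) → 33
combine 21, d(29) → 50
combine 33, 50 → 83
The subtree containing e is merged 2 times, so code length = 2.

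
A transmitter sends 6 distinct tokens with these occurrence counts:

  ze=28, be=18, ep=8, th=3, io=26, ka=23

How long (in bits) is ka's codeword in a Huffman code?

Huffman merges, smallest pair first:
th(3) + ep(8) → 11
11 + be(18) → 29
ka(23) + io(26) → 49
ze(28) + 29 → 57
49 + 57 → 106
ka's leaf is at depth 2, giving a 2-bit codeword.

2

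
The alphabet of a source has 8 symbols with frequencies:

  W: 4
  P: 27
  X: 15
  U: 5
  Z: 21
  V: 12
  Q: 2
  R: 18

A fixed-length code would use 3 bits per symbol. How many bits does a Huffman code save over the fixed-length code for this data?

31

Fixed-length: 3 bits × 104 symbols = 312 bits.
Huffman merges:
combine Q(2), W(4) → 6
combine U(5), 6 → 11
combine 11, V(12) → 23
combine X(15), R(18) → 33
combine Z(21), 23 → 44
combine P(27), 33 → 60
combine 44, 60 → 104
Huffman total = 6 + 11 + 23 + 33 + 44 + 60 + 104 = 281 bits.
Saving = 312 − 281 = 31 bits.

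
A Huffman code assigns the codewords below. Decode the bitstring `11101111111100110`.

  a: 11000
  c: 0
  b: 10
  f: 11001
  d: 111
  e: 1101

Read left to right; each codeword is recognised as soon as it completes (prefix code):
  111→d | 0→c | 111→d | 111→d | 11001→f | 10→b
Decoded message: dcddfb

dcddfb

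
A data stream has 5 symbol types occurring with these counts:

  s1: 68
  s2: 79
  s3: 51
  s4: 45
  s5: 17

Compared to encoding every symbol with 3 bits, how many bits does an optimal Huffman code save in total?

198

Fixed-length: 3 bits × 260 symbols = 780 bits.
Huffman merges:
combine s5(17), s4(45) → 62
combine s3(51), 62 → 113
combine s1(68), s2(79) → 147
combine 113, 147 → 260
Huffman total = 62 + 113 + 147 + 260 = 582 bits.
Saving = 780 − 582 = 198 bits.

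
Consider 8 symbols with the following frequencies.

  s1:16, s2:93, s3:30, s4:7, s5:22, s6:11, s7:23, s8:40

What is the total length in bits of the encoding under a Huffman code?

Build the Huffman tree bottom-up:
s4(7) + s6(11) → 18
s1(16) + 18 → 34
s5(22) + s7(23) → 45
s3(30) + 34 → 64
s8(40) + 45 → 85
64 + 85 → 149
s2(93) + 149 → 242
Each symbol's bit-cost is frequency × depth; summing gives 637 bits (equivalently 18 + 34 + 45 + 64 + 85 + 149 + 242).

637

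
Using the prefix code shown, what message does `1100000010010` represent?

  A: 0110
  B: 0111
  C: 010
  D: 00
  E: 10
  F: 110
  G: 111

Read left to right; each codeword is recognised as soon as it completes (prefix code):
  110→F | 00→D | 00→D | 010→C | 010→C
Decoded message: FDDCC

FDDCC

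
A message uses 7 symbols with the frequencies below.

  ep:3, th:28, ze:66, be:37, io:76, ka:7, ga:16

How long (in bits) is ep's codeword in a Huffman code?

5

Build the tree from the bottom:
ep(3) + ka(7) → 10
10 + ga(16) → 26
26 + th(28) → 54
be(37) + 54 → 91
ze(66) + io(76) → 142
91 + 142 → 233
The subtree containing ep is merged 5 times, so code length = 5.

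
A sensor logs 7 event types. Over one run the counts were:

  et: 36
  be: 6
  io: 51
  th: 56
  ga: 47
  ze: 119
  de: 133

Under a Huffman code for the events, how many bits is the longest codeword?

Merge the two lowest-weight nodes at each step:
combine be(6), et(36) → 42
combine 42, ga(47) → 89
combine io(51), th(56) → 107
combine 89, 107 → 196
combine ze(119), de(133) → 252
combine 196, 252 → 448
The rarest symbols sit at the bottom; the longest codeword is 4 bits.

4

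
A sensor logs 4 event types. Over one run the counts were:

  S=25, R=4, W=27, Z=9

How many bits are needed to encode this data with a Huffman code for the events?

116

Greedily combine the two least-frequent nodes:
merge R(4) and Z(9): 13
merge 13 and S(25): 38
merge W(27) and 38: 65
Each symbol's bit-cost is frequency × depth; summing gives 116 bits (equivalently 13 + 38 + 65).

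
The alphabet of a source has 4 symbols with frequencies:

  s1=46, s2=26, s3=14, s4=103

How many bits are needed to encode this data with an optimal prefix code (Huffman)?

Build the Huffman tree bottom-up:
combine s3(14), s2(26) → 40
combine 40, s1(46) → 86
combine 86, s4(103) → 189
Each symbol's bit-cost is frequency × depth; summing gives 315 bits (equivalently 40 + 86 + 189).

315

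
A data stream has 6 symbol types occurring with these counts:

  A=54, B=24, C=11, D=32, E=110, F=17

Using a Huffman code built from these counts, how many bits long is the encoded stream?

550

Merge the two smallest weights repeatedly:
C(11) + F(17) → 28
B(24) + 28 → 52
D(32) + 52 → 84
A(54) + 84 → 138
E(110) + 138 → 248
Each symbol's bit-cost is frequency × depth; summing gives 550 bits (equivalently 28 + 52 + 84 + 138 + 248).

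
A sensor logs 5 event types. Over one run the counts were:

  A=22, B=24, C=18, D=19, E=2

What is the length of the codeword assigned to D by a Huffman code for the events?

2

Build the tree from the bottom:
merge E(2) and C(18): 20
merge D(19) and 20: 39
merge A(22) and B(24): 46
merge 39 and 46: 85
The subtree containing D is merged 2 times, so code length = 2.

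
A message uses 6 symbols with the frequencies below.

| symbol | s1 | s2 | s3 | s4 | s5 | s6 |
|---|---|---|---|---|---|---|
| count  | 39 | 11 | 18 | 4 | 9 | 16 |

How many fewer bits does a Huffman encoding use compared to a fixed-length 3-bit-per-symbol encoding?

65

Fixed-length: 3 bits × 97 symbols = 291 bits.
Huffman merges:
s4(4) + s5(9) → 13
s2(11) + 13 → 24
s6(16) + s3(18) → 34
24 + 34 → 58
s1(39) + 58 → 97
Huffman total = 13 + 24 + 34 + 58 + 97 = 226 bits.
Saving = 291 − 226 = 65 bits.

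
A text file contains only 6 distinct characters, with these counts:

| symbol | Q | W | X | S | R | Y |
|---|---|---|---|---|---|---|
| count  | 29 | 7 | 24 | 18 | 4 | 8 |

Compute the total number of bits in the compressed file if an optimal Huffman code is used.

210

Merge the two smallest weights repeatedly:
merge R(4) and W(7): 11
merge Y(8) and 11: 19
merge S(18) and 19: 37
merge X(24) and Q(29): 53
merge 37 and 53: 90
The encoded length is the sum of every internal node's weight: 11 + 19 + 37 + 53 + 90 = 210 bits.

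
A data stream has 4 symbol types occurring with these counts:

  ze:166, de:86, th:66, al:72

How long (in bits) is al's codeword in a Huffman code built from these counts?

3

Huffman merges, smallest pair first:
merge th(66) and al(72): 138
merge de(86) and 138: 224
merge ze(166) and 224: 390
The subtree containing al is merged 3 times, so code length = 3.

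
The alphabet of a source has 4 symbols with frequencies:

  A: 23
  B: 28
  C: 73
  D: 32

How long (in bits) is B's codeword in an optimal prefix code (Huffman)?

Repeatedly merge the two smallest:
combine A(23), B(28) → 51
combine D(32), 51 → 83
combine C(73), 83 → 156
The subtree containing B is merged 3 times, so code length = 3.

3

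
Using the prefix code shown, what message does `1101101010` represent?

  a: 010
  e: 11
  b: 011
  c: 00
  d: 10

ebad

Read left to right; each codeword is recognised as soon as it completes (prefix code):
  11→e | 011→b | 010→a | 10→d
Decoded message: ebad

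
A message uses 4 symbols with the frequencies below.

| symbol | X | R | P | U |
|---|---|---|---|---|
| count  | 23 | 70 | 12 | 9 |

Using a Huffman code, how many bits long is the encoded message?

Greedily combine the two least-frequent nodes:
U(9) + P(12) → 21
21 + X(23) → 44
44 + R(70) → 114
The encoded length is the sum of every internal node's weight: 21 + 44 + 114 = 179 bits.

179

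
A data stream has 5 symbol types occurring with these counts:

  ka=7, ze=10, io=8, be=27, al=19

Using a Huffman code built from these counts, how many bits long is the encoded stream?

Merge the two smallest weights repeatedly:
combine ka(7), io(8) → 15
combine ze(10), 15 → 25
combine al(19), 25 → 44
combine be(27), 44 → 71
The encoded length is the sum of every internal node's weight: 15 + 25 + 44 + 71 = 155 bits.

155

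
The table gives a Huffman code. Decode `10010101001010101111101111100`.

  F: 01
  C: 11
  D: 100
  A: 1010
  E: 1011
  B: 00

DADAECECD

Read left to right; each codeword is recognised as soon as it completes (prefix code):
  100→D | 1010→A | 100→D | 1010→A | 1011→E | 11→C | 1011→E | 11→C | 100→D
Decoded message: DADAECECD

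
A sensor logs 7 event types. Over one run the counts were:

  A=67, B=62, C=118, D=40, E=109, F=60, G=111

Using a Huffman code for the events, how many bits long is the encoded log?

1572

Build the Huffman tree bottom-up:
combine D(40), F(60) → 100
combine B(62), A(67) → 129
combine 100, E(109) → 209
combine G(111), C(118) → 229
combine 129, 209 → 338
combine 229, 338 → 567
Total encoded bits = sum of merged weights = 100 + 129 + 209 + 229 + 338 + 567 = 1572.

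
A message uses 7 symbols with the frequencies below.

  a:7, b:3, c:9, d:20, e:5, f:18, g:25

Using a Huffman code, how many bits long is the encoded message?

221

Greedily combine the two least-frequent nodes:
b(3) + e(5) → 8
a(7) + 8 → 15
c(9) + 15 → 24
f(18) + d(20) → 38
24 + g(25) → 49
38 + 49 → 87
Each symbol's bit-cost is frequency × depth; summing gives 221 bits (equivalently 8 + 15 + 24 + 38 + 49 + 87).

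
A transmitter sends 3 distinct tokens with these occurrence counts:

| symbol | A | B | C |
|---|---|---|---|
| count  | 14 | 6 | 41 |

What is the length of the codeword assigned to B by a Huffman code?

Repeatedly merge the two smallest:
B(6) + A(14) → 20
20 + C(41) → 61
B sits 2 levels below the root, so its codeword is 2 bits.

2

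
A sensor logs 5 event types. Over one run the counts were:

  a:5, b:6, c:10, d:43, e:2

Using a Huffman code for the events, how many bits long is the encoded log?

Build the Huffman tree bottom-up:
merge e(2) and a(5): 7
merge b(6) and 7: 13
merge c(10) and 13: 23
merge 23 and d(43): 66
Total encoded bits = sum of merged weights = 7 + 13 + 23 + 66 = 109.

109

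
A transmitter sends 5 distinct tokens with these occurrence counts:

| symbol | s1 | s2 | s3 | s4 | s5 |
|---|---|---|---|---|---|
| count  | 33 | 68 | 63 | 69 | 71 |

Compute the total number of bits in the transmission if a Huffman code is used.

Greedily combine the two least-frequent nodes:
merge s1(33) and s3(63): 96
merge s2(68) and s4(69): 137
merge s5(71) and 96: 167
merge 137 and 167: 304
The encoded length is the sum of every internal node's weight: 96 + 137 + 167 + 304 = 704 bits.

704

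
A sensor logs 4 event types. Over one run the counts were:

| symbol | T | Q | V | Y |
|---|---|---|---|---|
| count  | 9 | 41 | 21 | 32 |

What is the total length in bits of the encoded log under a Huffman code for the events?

Build the Huffman tree bottom-up:
merge T(9) and V(21): 30
merge 30 and Y(32): 62
merge Q(41) and 62: 103
The encoded length is the sum of every internal node's weight: 30 + 62 + 103 = 195 bits.

195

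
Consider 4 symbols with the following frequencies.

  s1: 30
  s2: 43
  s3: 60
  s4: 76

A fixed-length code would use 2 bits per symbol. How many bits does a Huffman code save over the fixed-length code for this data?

Fixed-length: 2 bits × 209 symbols = 418 bits.
Huffman merges:
s1(30) + s2(43) → 73
s3(60) + 73 → 133
s4(76) + 133 → 209
Huffman total = 73 + 133 + 209 = 415 bits.
Saving = 418 − 415 = 3 bits.

3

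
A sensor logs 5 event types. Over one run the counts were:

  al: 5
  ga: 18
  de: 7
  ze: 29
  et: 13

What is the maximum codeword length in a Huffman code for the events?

Merge the two lowest-weight nodes at each step:
al(5) + de(7) → 12
12 + et(13) → 25
ga(18) + 25 → 43
ze(29) + 43 → 72
Maximum depth reached is 4.

4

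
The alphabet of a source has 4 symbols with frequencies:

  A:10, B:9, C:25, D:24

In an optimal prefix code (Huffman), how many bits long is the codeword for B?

Build the tree from the bottom:
B(9) + A(10) → 19
19 + D(24) → 43
C(25) + 43 → 68
B's leaf is at depth 3, giving a 3-bit codeword.

3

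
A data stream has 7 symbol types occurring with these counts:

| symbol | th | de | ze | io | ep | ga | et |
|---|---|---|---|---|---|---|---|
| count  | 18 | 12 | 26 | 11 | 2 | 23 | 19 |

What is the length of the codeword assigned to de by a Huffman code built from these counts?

3

Repeatedly merge the two smallest:
ep(2) + io(11) → 13
de(12) + 13 → 25
th(18) + et(19) → 37
ga(23) + 25 → 48
ze(26) + 37 → 63
48 + 63 → 111
de sits 3 levels below the root, so its codeword is 3 bits.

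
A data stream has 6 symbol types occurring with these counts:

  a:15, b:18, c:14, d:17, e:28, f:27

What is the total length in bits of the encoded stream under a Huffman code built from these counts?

302

Merge the two smallest weights repeatedly:
combine c(14), a(15) → 29
combine d(17), b(18) → 35
combine f(27), e(28) → 55
combine 29, 35 → 64
combine 55, 64 → 119
Each symbol's bit-cost is frequency × depth; summing gives 302 bits (equivalently 29 + 35 + 55 + 64 + 119).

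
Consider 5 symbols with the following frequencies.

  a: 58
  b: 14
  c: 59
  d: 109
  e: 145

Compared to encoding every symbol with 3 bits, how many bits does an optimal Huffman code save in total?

327

Fixed-length: 3 bits × 385 symbols = 1155 bits.
Huffman merges:
b(14) + a(58) → 72
c(59) + 72 → 131
d(109) + 131 → 240
e(145) + 240 → 385
Huffman total = 72 + 131 + 240 + 385 = 828 bits.
Saving = 1155 − 828 = 327 bits.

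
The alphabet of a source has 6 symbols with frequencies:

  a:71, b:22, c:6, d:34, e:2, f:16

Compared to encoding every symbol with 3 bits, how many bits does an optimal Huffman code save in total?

144

Fixed-length: 3 bits × 151 symbols = 453 bits.
Huffman merges:
combine e(2), c(6) → 8
combine 8, f(16) → 24
combine b(22), 24 → 46
combine d(34), 46 → 80
combine a(71), 80 → 151
Huffman total = 8 + 24 + 46 + 80 + 151 = 309 bits.
Saving = 453 − 309 = 144 bits.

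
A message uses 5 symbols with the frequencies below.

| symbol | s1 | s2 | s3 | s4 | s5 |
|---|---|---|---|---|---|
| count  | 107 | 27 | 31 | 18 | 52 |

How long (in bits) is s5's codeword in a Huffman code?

Repeatedly merge the two smallest:
merge s4(18) and s2(27): 45
merge s3(31) and 45: 76
merge s5(52) and 76: 128
merge s1(107) and 128: 235
The subtree containing s5 is merged 2 times, so code length = 2.

2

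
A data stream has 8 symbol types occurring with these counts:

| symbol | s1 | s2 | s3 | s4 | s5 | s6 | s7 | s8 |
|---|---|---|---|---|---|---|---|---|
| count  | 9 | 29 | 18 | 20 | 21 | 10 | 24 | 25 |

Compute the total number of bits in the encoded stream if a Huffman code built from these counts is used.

Greedily combine the two least-frequent nodes:
combine s1(9), s6(10) → 19
combine s3(18), 19 → 37
combine s4(20), s5(21) → 41
combine s7(24), s8(25) → 49
combine s2(29), 37 → 66
combine 41, 49 → 90
combine 66, 90 → 156
The encoded length is the sum of every internal node's weight: 19 + 37 + 41 + 49 + 66 + 90 + 156 = 458 bits.

458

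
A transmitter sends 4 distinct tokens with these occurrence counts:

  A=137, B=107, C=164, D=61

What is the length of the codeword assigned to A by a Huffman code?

Build the tree from the bottom:
D(61) + B(107) → 168
A(137) + C(164) → 301
168 + 301 → 469
A's leaf is at depth 2, giving a 2-bit codeword.

2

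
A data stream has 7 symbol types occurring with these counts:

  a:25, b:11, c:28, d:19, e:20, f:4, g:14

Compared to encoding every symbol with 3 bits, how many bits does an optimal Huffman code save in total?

Fixed-length: 3 bits × 121 symbols = 363 bits.
Huffman merges:
f(4) + b(11) → 15
g(14) + 15 → 29
d(19) + e(20) → 39
a(25) + c(28) → 53
29 + 39 → 68
53 + 68 → 121
Huffman total = 15 + 29 + 39 + 53 + 68 + 121 = 325 bits.
Saving = 363 − 325 = 38 bits.

38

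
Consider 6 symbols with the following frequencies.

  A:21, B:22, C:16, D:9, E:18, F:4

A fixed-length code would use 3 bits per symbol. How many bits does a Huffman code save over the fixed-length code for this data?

Fixed-length: 3 bits × 90 symbols = 270 bits.
Huffman merges:
F(4) + D(9) → 13
13 + C(16) → 29
E(18) + A(21) → 39
B(22) + 29 → 51
39 + 51 → 90
Huffman total = 13 + 29 + 39 + 51 + 90 = 222 bits.
Saving = 270 − 222 = 48 bits.

48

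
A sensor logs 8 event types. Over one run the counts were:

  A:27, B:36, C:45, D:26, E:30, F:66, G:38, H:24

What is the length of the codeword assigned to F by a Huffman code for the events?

Huffman merges, smallest pair first:
combine H(24), D(26) → 50
combine A(27), E(30) → 57
combine B(36), G(38) → 74
combine C(45), 50 → 95
combine 57, F(66) → 123
combine 74, 95 → 169
combine 123, 169 → 292
F sits 2 levels below the root, so its codeword is 2 bits.

2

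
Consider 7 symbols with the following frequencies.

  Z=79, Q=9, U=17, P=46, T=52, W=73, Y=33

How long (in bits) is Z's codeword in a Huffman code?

2

Repeatedly merge the two smallest:
merge Q(9) and U(17): 26
merge 26 and Y(33): 59
merge P(46) and T(52): 98
merge 59 and W(73): 132
merge Z(79) and 98: 177
merge 132 and 177: 309
Z sits 2 levels below the root, so its codeword is 2 bits.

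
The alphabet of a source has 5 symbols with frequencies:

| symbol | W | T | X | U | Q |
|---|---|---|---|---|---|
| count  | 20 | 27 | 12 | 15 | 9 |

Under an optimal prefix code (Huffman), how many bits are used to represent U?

Repeatedly merge the two smallest:
combine Q(9), X(12) → 21
combine U(15), W(20) → 35
combine 21, T(27) → 48
combine 35, 48 → 83
U sits 2 levels below the root, so its codeword is 2 bits.

2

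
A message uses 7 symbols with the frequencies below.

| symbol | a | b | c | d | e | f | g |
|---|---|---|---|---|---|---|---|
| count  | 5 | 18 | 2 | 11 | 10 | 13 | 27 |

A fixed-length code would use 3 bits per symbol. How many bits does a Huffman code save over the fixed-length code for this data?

Fixed-length: 3 bits × 86 symbols = 258 bits.
Huffman merges:
combine c(2), a(5) → 7
combine 7, e(10) → 17
combine d(11), f(13) → 24
combine 17, b(18) → 35
combine 24, g(27) → 51
combine 35, 51 → 86
Huffman total = 7 + 17 + 24 + 35 + 51 + 86 = 220 bits.
Saving = 258 − 220 = 38 bits.

38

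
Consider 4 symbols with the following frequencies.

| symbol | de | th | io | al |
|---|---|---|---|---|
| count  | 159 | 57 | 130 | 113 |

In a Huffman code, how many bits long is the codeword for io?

2

Repeatedly merge the two smallest:
combine th(57), al(113) → 170
combine io(130), de(159) → 289
combine 170, 289 → 459
io sits 2 levels below the root, so its codeword is 2 bits.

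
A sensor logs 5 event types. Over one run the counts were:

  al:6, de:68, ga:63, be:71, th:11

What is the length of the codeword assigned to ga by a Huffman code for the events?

2

Build the tree from the bottom:
merge al(6) and th(11): 17
merge 17 and ga(63): 80
merge de(68) and be(71): 139
merge 80 and 139: 219
The subtree containing ga is merged 2 times, so code length = 2.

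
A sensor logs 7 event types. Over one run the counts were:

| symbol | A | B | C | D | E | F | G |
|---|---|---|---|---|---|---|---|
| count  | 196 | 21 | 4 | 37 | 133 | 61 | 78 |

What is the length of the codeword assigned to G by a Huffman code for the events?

Huffman merges, smallest pair first:
merge C(4) and B(21): 25
merge 25 and D(37): 62
merge F(61) and 62: 123
merge G(78) and 123: 201
merge E(133) and A(196): 329
merge 201 and 329: 530
G sits 2 levels below the root, so its codeword is 2 bits.

2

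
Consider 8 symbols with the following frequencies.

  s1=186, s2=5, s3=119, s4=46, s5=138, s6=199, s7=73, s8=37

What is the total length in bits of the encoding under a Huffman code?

Build the Huffman tree bottom-up:
combine s2(5), s8(37) → 42
combine 42, s4(46) → 88
combine s7(73), 88 → 161
combine s3(119), s5(138) → 257
combine 161, s1(186) → 347
combine s6(199), 257 → 456
combine 347, 456 → 803
Each symbol's bit-cost is frequency × depth; summing gives 2154 bits (equivalently 42 + 88 + 161 + 257 + 347 + 456 + 803).

2154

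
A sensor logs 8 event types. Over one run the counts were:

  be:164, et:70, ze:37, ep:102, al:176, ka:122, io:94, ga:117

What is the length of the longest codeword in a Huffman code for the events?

4

Merge the two lowest-weight nodes at each step:
combine ze(37), et(70) → 107
combine io(94), ep(102) → 196
combine 107, ga(117) → 224
combine ka(122), be(164) → 286
combine al(176), 196 → 372
combine 224, 286 → 510
combine 372, 510 → 882
The rarest symbols sit at the bottom; the longest codeword is 4 bits.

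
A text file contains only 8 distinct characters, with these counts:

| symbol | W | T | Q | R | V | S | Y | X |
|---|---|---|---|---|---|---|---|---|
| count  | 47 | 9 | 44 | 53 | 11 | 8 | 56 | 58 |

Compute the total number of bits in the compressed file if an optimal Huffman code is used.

789

Merge the two smallest weights repeatedly:
merge S(8) and T(9): 17
merge V(11) and 17: 28
merge 28 and Q(44): 72
merge W(47) and R(53): 100
merge Y(56) and X(58): 114
merge 72 and 100: 172
merge 114 and 172: 286
Total encoded bits = sum of merged weights = 17 + 28 + 72 + 100 + 114 + 172 + 286 = 789.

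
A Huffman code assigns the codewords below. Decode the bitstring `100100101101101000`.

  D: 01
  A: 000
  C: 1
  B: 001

Read left to right; each codeword is recognised as soon as it completes (prefix code):
  1→C | 001→B | 001→B | 01→D | 1→C | 01→D | 1→C | 01→D | 000→A
Decoded message: CBBDCDCDA

CBBDCDCDA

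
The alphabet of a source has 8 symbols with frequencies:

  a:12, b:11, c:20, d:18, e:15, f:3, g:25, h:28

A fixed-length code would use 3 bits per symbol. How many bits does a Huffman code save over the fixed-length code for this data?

Fixed-length: 3 bits × 132 symbols = 396 bits.
Huffman merges:
merge f(3) and b(11): 14
merge a(12) and 14: 26
merge e(15) and d(18): 33
merge c(20) and g(25): 45
merge 26 and h(28): 54
merge 33 and 45: 78
merge 54 and 78: 132
Huffman total = 14 + 26 + 33 + 45 + 54 + 78 + 132 = 382 bits.
Saving = 396 − 382 = 14 bits.

14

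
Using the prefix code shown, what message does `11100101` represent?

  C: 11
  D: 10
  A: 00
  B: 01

CDBB

Read left to right; each codeword is recognised as soon as it completes (prefix code):
  11→C | 10→D | 01→B | 01→B
Decoded message: CDBB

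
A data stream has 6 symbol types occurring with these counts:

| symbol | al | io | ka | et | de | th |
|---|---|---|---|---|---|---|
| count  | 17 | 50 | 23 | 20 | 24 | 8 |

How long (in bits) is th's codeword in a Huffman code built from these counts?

Huffman merges, smallest pair first:
merge th(8) and al(17): 25
merge et(20) and ka(23): 43
merge de(24) and 25: 49
merge 43 and 49: 92
merge io(50) and 92: 142
The subtree containing th is merged 4 times, so code length = 4.

4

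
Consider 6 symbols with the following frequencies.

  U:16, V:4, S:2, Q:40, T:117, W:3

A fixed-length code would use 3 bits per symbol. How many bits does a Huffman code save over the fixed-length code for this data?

260

Fixed-length: 3 bits × 182 symbols = 546 bits.
Huffman merges:
merge S(2) and W(3): 5
merge V(4) and 5: 9
merge 9 and U(16): 25
merge 25 and Q(40): 65
merge 65 and T(117): 182
Huffman total = 5 + 9 + 25 + 65 + 182 = 286 bits.
Saving = 546 − 286 = 260 bits.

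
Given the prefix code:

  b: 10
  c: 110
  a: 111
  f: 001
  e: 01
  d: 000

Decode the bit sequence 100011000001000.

Read left to right; each codeword is recognised as soon as it completes (prefix code):
  10→b | 001→f | 10→b | 000→d | 01→e | 000→d
Decoded message: bfbded

bfbded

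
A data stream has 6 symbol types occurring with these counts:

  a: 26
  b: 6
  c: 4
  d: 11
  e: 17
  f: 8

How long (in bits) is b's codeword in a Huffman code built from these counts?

4

Huffman merges, smallest pair first:
combine c(4), b(6) → 10
combine f(8), 10 → 18
combine d(11), e(17) → 28
combine 18, a(26) → 44
combine 28, 44 → 72
b sits 4 levels below the root, so its codeword is 4 bits.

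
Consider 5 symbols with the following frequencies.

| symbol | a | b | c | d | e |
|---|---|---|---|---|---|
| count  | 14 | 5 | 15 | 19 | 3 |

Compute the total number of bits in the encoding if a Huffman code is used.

Greedily combine the two least-frequent nodes:
combine e(3), b(5) → 8
combine 8, a(14) → 22
combine c(15), d(19) → 34
combine 22, 34 → 56
Total encoded bits = sum of merged weights = 8 + 22 + 34 + 56 = 120.

120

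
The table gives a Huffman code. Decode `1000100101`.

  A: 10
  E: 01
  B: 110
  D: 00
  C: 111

ADAEE

Read left to right; each codeword is recognised as soon as it completes (prefix code):
  10→A | 00→D | 10→A | 01→E | 01→E
Decoded message: ADAEE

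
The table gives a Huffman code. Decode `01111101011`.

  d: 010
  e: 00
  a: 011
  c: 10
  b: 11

Read left to right; each codeword is recognised as soon as it completes (prefix code):
  011→a | 11→b | 10→c | 10→c | 11→b
Decoded message: abccb

abccb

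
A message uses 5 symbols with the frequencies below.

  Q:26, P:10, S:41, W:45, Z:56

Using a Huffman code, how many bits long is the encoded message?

392

Greedily combine the two least-frequent nodes:
combine P(10), Q(26) → 36
combine 36, S(41) → 77
combine W(45), Z(56) → 101
combine 77, 101 → 178
Each symbol's bit-cost is frequency × depth; summing gives 392 bits (equivalently 36 + 77 + 101 + 178).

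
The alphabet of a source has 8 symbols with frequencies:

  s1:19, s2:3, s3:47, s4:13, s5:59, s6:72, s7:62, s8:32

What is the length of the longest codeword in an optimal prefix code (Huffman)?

Merge the two lowest-weight nodes at each step:
s2(3) + s4(13) → 16
16 + s1(19) → 35
s8(32) + 35 → 67
s3(47) + s5(59) → 106
s7(62) + 67 → 129
s6(72) + 106 → 178
129 + 178 → 307
The rarest symbols sit at the bottom; the longest codeword is 5 bits.

5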